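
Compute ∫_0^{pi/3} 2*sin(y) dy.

An antiderivative is F(y) = -2*cos(y).
Then F(pi/3) - F(0) = (-1) - (-2) = 1.

1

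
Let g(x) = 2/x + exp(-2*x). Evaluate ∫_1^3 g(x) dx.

(-1 + exp(4) + 4*exp(6)*log(3))*exp(-6)/2

An antiderivative is F(x) = 2*log(x) - exp(-2*x)/2.
Then F(3) - F(1) = (-exp(-6)/2 + 2*log(3)) - (-exp(-2)/2) = (-1 + exp(4) + 4*exp(6)*log(3))*exp(-6)/2.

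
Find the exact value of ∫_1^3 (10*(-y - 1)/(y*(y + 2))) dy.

-5*log(5)

Factor the denominator: y**2 + 2*y = (y + 2)y.
Partial fractions: 10*(-y - 1)/(y*(y + 2)) = -5/(y + 2) - 5/y.
An antiderivative is F(y) = -5*log(y) - 5*log(y + 2).
Then F(3) - F(1) = (-5*log(5) - 5*log(3)) - (-5*log(3)) = -5*log(5).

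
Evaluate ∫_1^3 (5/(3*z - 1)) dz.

An antiderivative is F(z) = 5*log(3*z - 1)/3.
Then F(3) - F(1) = (log(32)) - (5*log(2)/3) = 10*log(2)/3.

10*log(2)/3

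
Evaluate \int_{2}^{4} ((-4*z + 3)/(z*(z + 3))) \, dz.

-5*log(7) + log(2) + 5*log(5)

Factor the denominator: z**2 + 3*z = (z + 3)z.
Partial fractions: (-4*z + 3)/(z*(z + 3)) = -5/(z + 3) + 1/z.
An antiderivative is F(z) = log(z) - 5*log(z + 3).
Then F(4) - F(2) = (-5*log(7) + 2*log(2)) - (-5*log(5) + log(2)) = -5*log(7) + log(2) + 5*log(5).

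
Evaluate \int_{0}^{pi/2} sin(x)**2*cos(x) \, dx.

1/3

Let u = sin(x), so du = cos(x) dx. When x = 0, u = 0; when x = pi/2, u = 1.
The integral becomes ∫ u**2 du from 0 to 1, with antiderivative u**3/3.
Back in x: F(x) = sin(x)**3/3.
Then F(pi/2) - F(0) = (1/3) - (0) = 1/3.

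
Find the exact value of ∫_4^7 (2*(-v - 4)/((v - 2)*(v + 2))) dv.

-3*log(5) + log(3) + 2*log(2)

Factor the denominator: v**2 - 4 = (v + 2)(v - 2).
Partial fractions: 2*(-v - 4)/((v - 2)*(v + 2)) = 1/(v + 2) - 3/(v - 2).
An antiderivative is F(v) = -3*log(v - 2) + log(v + 2).
Then F(7) - F(4) = (-3*log(5) + 2*log(3)) - (log(3/4)) = -3*log(5) + log(3) + 2*log(2).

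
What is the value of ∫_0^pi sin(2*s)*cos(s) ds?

Use the identity sin(2*s)cos(s) = [sin(3*s) + sin(s)]/2.
An antiderivative is F(s) = -cos(s)/2 - cos(3*s)/6.
Then F(pi) - F(0) = (2/3) - (-2/3) = 4/3.

4/3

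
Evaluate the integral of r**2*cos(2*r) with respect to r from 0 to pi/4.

-1/4 + pi**2/32

Integrate by parts twice (u = r^2, dv = cos(2*r) dr).
An antiderivative is F(r) = r**2*sin(2*r)/2 + r*cos(2*r)/2 - sin(2*r)/4.
Then F(pi/4) - F(0) = (-1/4 + pi**2/32) - (0) = -1/4 + pi**2/32.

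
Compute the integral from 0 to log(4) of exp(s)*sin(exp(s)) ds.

Let u = exp(s), so du = exp(s) ds. When s = 0, u = 1; when s = log(4), u = 4.
The integral becomes ∫ sin(u) du from 1 to 4, with antiderivative -cos(u).
Back in s: F(s) = -cos(exp(s)).
Then F(log(4)) - F(0) = (-cos(4)) - (-cos(1)) = cos(1) - cos(4).

cos(1) - cos(4)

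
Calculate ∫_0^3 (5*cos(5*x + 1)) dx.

Let u = 5*x + 1, so du = 5 dx. When x = 0, u = 1; when x = 3, u = 16.
The integral becomes ∫ cos(u) du from 1 to 16, with antiderivative sin(u).
Back in x: F(x) = sin(5*x + 1).
Then F(3) - F(0) = (sin(16)) - (sin(1)) = -sin(1) + sin(16).

-sin(1) + sin(16)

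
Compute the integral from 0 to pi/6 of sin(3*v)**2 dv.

Use the identity sin^2(3*v) = (1 - cos(6*v))/2.
An antiderivative is F(v) = v/2 - sin(6*v)/12.
Then F(pi/6) - F(0) = (pi/12) - (0) = pi/12.

pi/12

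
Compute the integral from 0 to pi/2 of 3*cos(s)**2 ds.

3*pi/4

Use the identity cos^2(s) = (1 + cos(2*s))/2.
An antiderivative is F(s) = 3*s/2 + 3*sin(2*s)/4.
Then F(pi/2) - F(0) = (3*pi/4) - (0) = 3*pi/4.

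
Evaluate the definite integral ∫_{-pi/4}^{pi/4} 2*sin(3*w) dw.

0

An antiderivative is F(w) = -2*cos(3*w)/3.
Then F(pi/4) - F(-pi/4) = (sqrt(2)/3) - (sqrt(2)/3) = 0.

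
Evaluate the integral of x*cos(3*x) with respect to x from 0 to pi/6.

-1/9 + pi/18

Integrate by parts once (u = x, dv = cos(3*x) dx).
An antiderivative is F(x) = x*sin(3*x)/3 + cos(3*x)/9.
Then F(pi/6) - F(0) = (pi/18) - (1/9) = -1/9 + pi/18.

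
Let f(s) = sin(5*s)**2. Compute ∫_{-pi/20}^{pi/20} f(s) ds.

Use the identity sin^2(5*s) = (1 - cos(10*s))/2.
An antiderivative is F(s) = s/2 - sin(10*s)/20.
Then F(pi/20) - F(-pi/20) = (-1/20 + pi/40) - (1/20 - pi/40) = -1/10 + pi/20.

-1/10 + pi/20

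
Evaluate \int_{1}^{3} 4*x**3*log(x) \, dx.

Integrate by parts once (u = ln x, dv = 4*x**3 dx).
An antiderivative is F(x) = x**4*(4*log(x) - 1)/4.
Then F(3) - F(1) = (-81/4 + 81*log(3)) - (-1/4) = -20 + 81*log(3).

-20 + 81*log(3)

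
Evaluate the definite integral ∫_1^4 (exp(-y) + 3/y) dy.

-exp(-4) + exp(-1) + 6*log(2)

An antiderivative is F(y) = 3*log(y) - exp(-y).
Then F(4) - F(1) = (-exp(-4) + 6*log(2)) - (-exp(-1)) = -exp(-4) + exp(-1) + 6*log(2).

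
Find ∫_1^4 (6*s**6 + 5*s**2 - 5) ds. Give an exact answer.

By the power rule, an antiderivative is F(s) = 6*s**7/7 + 5*s**3/3 - 5*s.
Then F(4) - F(1) = (296732/21) - (-52/21) = 98928/7.

98928/7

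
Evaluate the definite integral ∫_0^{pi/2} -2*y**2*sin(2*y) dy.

1 - pi**2/4

Integrate by parts twice (u = y^2, dv = -2*sin(2*y) dy).
An antiderivative is F(y) = y**2*cos(2*y) - y*sin(2*y) - cos(2*y)/2.
Then F(pi/2) - F(0) = (1/2 - pi**2/4) - (-1/2) = 1 - pi**2/4.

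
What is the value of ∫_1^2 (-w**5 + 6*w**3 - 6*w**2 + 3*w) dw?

By the power rule, an antiderivative is F(w) = -w**6/6 + 3*w**4/2 - 2*w**3 + 3*w**2/2.
Then F(2) - F(1) = (10/3) - (5/6) = 5/2.

5/2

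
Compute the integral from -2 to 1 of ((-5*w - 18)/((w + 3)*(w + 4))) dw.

-2*log(5) - 4*log(2)

Factor the denominator: w**2 + 7*w + 12 = (w + 4)(w + 3).
Partial fractions: (-5*w - 18)/((w + 3)*(w + 4)) = -2/(w + 4) - 3/(w + 3).
An antiderivative is F(w) = -3*log(w + 3) - 2*log(w + 4).
Then F(1) - F(-2) = (-6*log(2) - 2*log(5)) - (-log(4)) = -2*log(5) - 4*log(2).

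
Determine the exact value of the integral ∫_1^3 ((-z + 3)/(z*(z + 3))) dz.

log(4/3)

Factor the denominator: z**2 + 3*z = (z + 3)z.
Partial fractions: (-z + 3)/(z*(z + 3)) = -2/(z + 3) + 1/z.
An antiderivative is F(z) = log(z) - 2*log(z + 3).
Then F(3) - F(1) = (-log(12)) - (-log(16)) = log(4/3).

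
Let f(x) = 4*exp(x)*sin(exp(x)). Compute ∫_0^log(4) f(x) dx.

4*cos(1) - 4*cos(4)

Let u = exp(x), so du = exp(x) dx. When x = 0, u = 1; when x = log(4), u = 4.
The integral becomes 4·∫ sin(u) du from 1 to 4, with antiderivative -4*cos(u).
Back in x: F(x) = -4*cos(exp(x)).
Then F(log(4)) - F(0) = (-4*cos(4)) - (-4*cos(1)) = 4*cos(1) - 4*cos(4).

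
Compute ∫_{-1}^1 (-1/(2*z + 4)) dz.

-log(6)/2 + log(2)/2

An antiderivative is F(z) = -log(2*z + 4)/2.
Then F(1) - F(-1) = (-log(6)/2) - (-log(2)/2) = -log(6)/2 + log(2)/2.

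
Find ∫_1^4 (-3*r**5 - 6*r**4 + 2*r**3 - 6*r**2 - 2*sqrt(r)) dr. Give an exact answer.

By the power rule, an antiderivative is F(r) = -r**6/2 - 6*r**5/5 + r**4/2 - 4*r**(3/2)/3 - 2*r**3.
Then F(4) - F(1) = (-49312/15) - (-68/15) = -49244/15.

-49244/15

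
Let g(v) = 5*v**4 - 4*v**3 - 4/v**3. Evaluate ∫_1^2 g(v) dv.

29/2

By the power rule, an antiderivative is F(v) = v**5 - v**4 + 2/v**2.
Then F(2) - F(1) = (33/2) - (2) = 29/2.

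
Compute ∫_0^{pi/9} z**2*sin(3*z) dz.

-1/27 - pi**2/486 + sqrt(3)*pi/81

Integrate by parts twice (u = z^2, dv = sin(3*z) dz).
An antiderivative is F(z) = -z**2*cos(3*z)/3 + 2*z*sin(3*z)/9 + 2*cos(3*z)/27.
Then F(pi/9) - F(0) = (-pi**2/486 + 1/27 + sqrt(3)*pi/81) - (2/27) = -1/27 - pi**2/486 + sqrt(3)*pi/81.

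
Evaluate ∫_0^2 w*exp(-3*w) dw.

Integrate by parts once (u = w, dv = exp(-3*w) dw).
An antiderivative is F(w) = (-3*w - 1)*exp(-3*w)/9.
Then F(2) - F(0) = (-7*exp(-6)/9) - (-1/9) = (-7 + exp(6))*exp(-6)/9.

(-7 + exp(6))*exp(-6)/9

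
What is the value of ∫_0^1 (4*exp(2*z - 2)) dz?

2 - 2*exp(-2)

Let u = 2*z - 2, so du = 2 dz. When z = 0, u = -2; when z = 1, u = 0.
The integral becomes 2·∫ exp(u) du from -2 to 0, with antiderivative 2*exp(u).
Back in z: F(z) = 2*exp(2*z - 2).
Then F(1) - F(0) = (2) - (2*exp(-2)) = 2 - 2*exp(-2).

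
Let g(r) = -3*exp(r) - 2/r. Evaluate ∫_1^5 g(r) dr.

-3*exp(5) - log(25) + 3*exp(1)

An antiderivative is F(r) = -3*exp(r) - 2*log(r).
Then F(5) - F(1) = (-3*exp(5) - log(25)) - (-3*exp(1)) = -3*exp(5) - log(25) + 3*exp(1).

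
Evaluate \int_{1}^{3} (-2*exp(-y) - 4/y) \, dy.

-4*log(3) - 2*exp(-1) + 2*exp(-3)

An antiderivative is F(y) = -4*log(y) + 2*exp(-y).
Then F(3) - F(1) = (-4*log(3) + 2*exp(-3)) - (2*exp(-1)) = -4*log(3) - 2*exp(-1) + 2*exp(-3).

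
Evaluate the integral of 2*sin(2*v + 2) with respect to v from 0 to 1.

Let u = 2*v + 2, so du = 2 dv. When v = 0, u = 2; when v = 1, u = 4.
The integral becomes ∫ sin(u) du from 2 to 4, with antiderivative -cos(u).
Back in v: F(v) = -cos(2*v + 2).
Then F(1) - F(0) = (-cos(4)) - (-cos(2)) = cos(2) - cos(4).

cos(2) - cos(4)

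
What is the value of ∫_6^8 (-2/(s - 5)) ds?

An antiderivative is F(s) = -2*log(s - 5).
Then F(8) - F(6) = (-log(9)) - (0) = -log(9).

-log(9)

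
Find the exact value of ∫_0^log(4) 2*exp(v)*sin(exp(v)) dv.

Let u = exp(v), so du = exp(v) dv. When v = 0, u = 1; when v = log(4), u = 4.
The integral becomes 2·∫ sin(u) du from 1 to 4, with antiderivative -2*cos(u).
Back in v: F(v) = -2*cos(exp(v)).
Then F(log(4)) - F(0) = (-2*cos(4)) - (-2*cos(1)) = 2*cos(1) - 2*cos(4).

2*cos(1) - 2*cos(4)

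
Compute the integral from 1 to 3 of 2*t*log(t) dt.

Integrate by parts once (u = ln t, dv = 2*t dt).
An antiderivative is F(t) = t**2*(2*log(t) - 1)/2.
Then F(3) - F(1) = (-9/2 + 9*log(3)) - (-1/2) = -4 + 9*log(3).

-4 + 9*log(3)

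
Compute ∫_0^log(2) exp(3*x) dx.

7/3

Let u = exp(x), so du = exp(x) dx. When x = 0, u = 1; when x = log(2), u = 2.
The integral becomes ∫ u**2 du from 1 to 2, with antiderivative u**3/3.
Back in x: F(x) = exp(3*x)/3.
Then F(log(2)) - F(0) = (8/3) - (1/3) = 7/3.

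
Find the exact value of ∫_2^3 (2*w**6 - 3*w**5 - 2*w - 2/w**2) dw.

By the power rule, an antiderivative is F(w) = 2*w**7/7 - w**6/2 - w**2 + 2/w.
Then F(3) - F(2) = (10585/42) - (11/7) = 10519/42.

10519/42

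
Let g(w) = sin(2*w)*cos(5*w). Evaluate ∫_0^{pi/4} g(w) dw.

-5*sqrt(2)/42 - 2/21

Use the identity sin(2*w)cos(5*w) = [sin(7*w) + sin(-3*w)]/2.
An antiderivative is F(w) = cos(3*w)/6 - cos(7*w)/14.
Then F(pi/4) - F(0) = (-5*sqrt(2)/42) - (2/21) = -5*sqrt(2)/42 - 2/21.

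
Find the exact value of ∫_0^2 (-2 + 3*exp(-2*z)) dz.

An antiderivative is F(z) = -2*z - 3*exp(-2*z)/2.
Then F(2) - F(0) = (-4 - 3*exp(-4)/2) - (-3/2) = -5/2 - 3*exp(-4)/2.

-5/2 - 3*exp(-4)/2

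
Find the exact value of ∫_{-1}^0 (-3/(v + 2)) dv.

An antiderivative is F(v) = -3*log(v + 2).
Then F(0) - F(-1) = (-log(8)) - (0) = -log(8).

-log(8)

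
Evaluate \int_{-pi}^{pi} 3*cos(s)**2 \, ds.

3*pi

Use the identity cos^2(s) = (1 + cos(2*s))/2.
An antiderivative is F(s) = 3*s/2 + 3*sin(2*s)/4.
Then F(pi) - F(-pi) = (3*pi/2) - (-3*pi/2) = 3*pi.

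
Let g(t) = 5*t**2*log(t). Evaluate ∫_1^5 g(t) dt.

Integrate by parts once (u = ln t, dv = 5*t**2 dt).
An antiderivative is F(t) = 5*t**3*(3*log(t) - 1)/9.
Then F(5) - F(1) = (-625/9 + 625*log(5)/3) - (-5/9) = -620/9 + 625*log(5)/3.

-620/9 + 625*log(5)/3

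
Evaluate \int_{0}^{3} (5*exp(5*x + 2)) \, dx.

-exp(2) + exp(17)

Let u = 5*x + 2, so du = 5 dx. When x = 0, u = 2; when x = 3, u = 17.
The integral becomes ∫ exp(u) du from 2 to 17, with antiderivative exp(u).
Back in x: F(x) = exp(5*x + 2).
Then F(3) - F(0) = (exp(17)) - (exp(2)) = -exp(2) + exp(17).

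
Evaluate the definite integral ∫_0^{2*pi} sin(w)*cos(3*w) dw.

0

Use the identity sin(w)cos(3*w) = [sin(4*w) + sin(-2*w)]/2.
An antiderivative is F(w) = cos(2*w)/4 - cos(4*w)/8.
Then F(2*pi) - F(0) = (1/8) - (1/8) = 0.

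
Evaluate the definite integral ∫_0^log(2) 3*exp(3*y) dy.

7

Let u = exp(y), so du = exp(y) dy. When y = 0, u = 1; when y = log(2), u = 2.
The integral becomes 3·∫ u**2 du from 1 to 2, with antiderivative u**3.
Back in y: F(y) = exp(3*y).
Then F(log(2)) - F(0) = (8) - (1) = 7.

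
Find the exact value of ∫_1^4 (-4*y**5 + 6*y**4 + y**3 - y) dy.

By the power rule, an antiderivative is F(y) = -2*y**6/3 + 6*y**5/5 + y**4/4 - y**2/2.
Then F(4) - F(1) = (-21688/15) - (17/60) = -28923/20.

-28923/20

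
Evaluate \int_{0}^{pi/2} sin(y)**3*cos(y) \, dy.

Let u = sin(y), so du = cos(y) dy. When y = 0, u = 0; when y = pi/2, u = 1.
The integral becomes ∫ u**3 du from 0 to 1, with antiderivative u**4/4.
Back in y: F(y) = sin(y)**4/4.
Then F(pi/2) - F(0) = (1/4) - (0) = 1/4.

1/4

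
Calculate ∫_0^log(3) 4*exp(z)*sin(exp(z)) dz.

Let u = exp(z), so du = exp(z) dz. When z = 0, u = 1; when z = log(3), u = 3.
The integral becomes 4·∫ sin(u) du from 1 to 3, with antiderivative -4*cos(u).
Back in z: F(z) = -4*cos(exp(z)).
Then F(log(3)) - F(0) = (-4*cos(3)) - (-4*cos(1)) = 4*cos(1) - 4*cos(3).

4*cos(1) - 4*cos(3)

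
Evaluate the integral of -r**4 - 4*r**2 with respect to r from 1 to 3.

-1246/15

By the power rule, an antiderivative is F(r) = -r**5/5 - 4*r**3/3.
Then F(3) - F(1) = (-423/5) - (-23/15) = -1246/15.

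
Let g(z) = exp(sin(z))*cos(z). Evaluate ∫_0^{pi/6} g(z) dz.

Let u = sin(z), so du = cos(z) dz. When z = 0, u = 0; when z = pi/6, u = 1/2.
The integral becomes ∫ exp(u) du from 0 to 1/2, with antiderivative exp(u).
Back in z: F(z) = exp(sin(z)).
Then F(pi/6) - F(0) = (exp(1/2)) - (1) = -1 + exp(1/2).

-1 + exp(1/2)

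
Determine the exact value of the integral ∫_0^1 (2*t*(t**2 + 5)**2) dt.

91/3

Let u = t**2 + 5, so du = 2*t dt. When t = 0, u = 5; when t = 1, u = 6.
The integral becomes ∫ u**2 du from 5 to 6, with antiderivative u**3/3.
Back in t: F(t) = (t**2 + 5)**3/3.
Then F(1) - F(0) = (72) - (125/3) = 91/3.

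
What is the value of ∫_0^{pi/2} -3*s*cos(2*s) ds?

3/2

Integrate by parts once (u = s, dv = -3*cos(2*s) ds).
An antiderivative is F(s) = -3*s*sin(2*s)/2 - 3*cos(2*s)/4.
Then F(pi/2) - F(0) = (3/4) - (-3/4) = 3/2.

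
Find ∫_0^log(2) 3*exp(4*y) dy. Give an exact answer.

45/4

Let u = exp(y), so du = exp(y) dy. When y = 0, u = 1; when y = log(2), u = 2.
The integral becomes 3·∫ u**3 du from 1 to 2, with antiderivative 3*u**4/4.
Back in y: F(y) = 3*exp(4*y)/4.
Then F(log(2)) - F(0) = (12) - (3/4) = 45/4.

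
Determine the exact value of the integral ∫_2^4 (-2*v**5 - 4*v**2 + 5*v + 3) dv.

By the power rule, an antiderivative is F(v) = -v**6/3 - 4*v**3/3 + 5*v**2/2 + 3*v.
Then F(4) - F(2) = (-4196/3) - (-16) = -4148/3.

-4148/3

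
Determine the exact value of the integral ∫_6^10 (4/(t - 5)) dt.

An antiderivative is F(t) = 4*log(t - 5).
Then F(10) - F(6) = (4*log(5)) - (0) = 4*log(5).

4*log(5)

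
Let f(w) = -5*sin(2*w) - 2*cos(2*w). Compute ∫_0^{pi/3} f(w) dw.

An antiderivative is F(w) = -sin(2*w) + 5*cos(2*w)/2.
Then F(pi/3) - F(0) = (-5/4 - sqrt(3)/2) - (5/2) = -15/4 - sqrt(3)/2.

-15/4 - sqrt(3)/2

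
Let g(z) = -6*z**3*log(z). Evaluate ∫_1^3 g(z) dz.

30 - 243*log(3)/2

Integrate by parts once (u = ln z, dv = -6*z**3 dz).
An antiderivative is F(z) = -3*z**4*(4*log(z) - 1)/8.
Then F(3) - F(1) = (243/8 - 243*log(3)/2) - (3/8) = 30 - 243*log(3)/2.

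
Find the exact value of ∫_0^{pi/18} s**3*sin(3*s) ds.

-1/27 - sqrt(3)*pi**3/34992 + pi**2/1944 + sqrt(3)*pi/162

Integrate by parts 3 times (u = s^3, dv = sin(3*s) ds).
An antiderivative is F(s) = -s**3*cos(3*s)/3 + s**2*sin(3*s)/3 + 2*s*cos(3*s)/9 - 2*sin(3*s)/27.
Then F(pi/18) - F(0) = (-1/27 - sqrt(3)*pi**3/34992 + pi**2/1944 + sqrt(3)*pi/162) - (0) = -1/27 - sqrt(3)*pi**3/34992 + pi**2/1944 + sqrt(3)*pi/162.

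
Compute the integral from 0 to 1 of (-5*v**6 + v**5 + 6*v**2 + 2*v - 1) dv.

61/42

By the power rule, an antiderivative is F(v) = -5*v**7/7 + v**6/6 + 2*v**3 + v**2 - v.
Then F(1) - F(0) = (61/42) - (0) = 61/42.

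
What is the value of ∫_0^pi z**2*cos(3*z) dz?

Integrate by parts twice (u = z^2, dv = cos(3*z) dz).
An antiderivative is F(z) = z**2*sin(3*z)/3 + 2*z*cos(3*z)/9 - 2*sin(3*z)/27.
Then F(pi) - F(0) = (-2*pi/9) - (0) = -2*pi/9.

-2*pi/9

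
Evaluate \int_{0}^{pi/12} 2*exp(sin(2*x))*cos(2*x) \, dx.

Let u = sin(2*x), so du = 2*cos(2*x) dx. When x = 0, u = 0; when x = pi/12, u = 1/2.
The integral becomes ∫ exp(u) du from 0 to 1/2, with antiderivative exp(u).
Back in x: F(x) = exp(sin(2*x)).
Then F(pi/12) - F(0) = (exp(1/2)) - (1) = -1 + exp(1/2).

-1 + exp(1/2)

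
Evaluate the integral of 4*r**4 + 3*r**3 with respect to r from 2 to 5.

By the power rule, an antiderivative is F(r) = 4*r**5/5 + 3*r**4/4.
Then F(5) - F(2) = (11875/4) - (188/5) = 58623/20.

58623/20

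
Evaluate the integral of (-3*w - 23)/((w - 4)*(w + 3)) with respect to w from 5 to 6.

-11*log(2) + 4*log(3)

Factor the denominator: w**2 - w - 12 = (w + 3)(w - 4).
Partial fractions: (-3*w - 23)/((w - 4)*(w + 3)) = 2/(w + 3) - 5/(w - 4).
An antiderivative is F(w) = -5*log(w - 4) + 2*log(w + 3).
Then F(6) - F(5) = (log(81/32)) - (log(64)) = -11*log(2) + 4*log(3).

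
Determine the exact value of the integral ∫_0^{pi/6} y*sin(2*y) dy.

-pi/24 + sqrt(3)/8

Integrate by parts once (u = y, dv = sin(2*y) dy).
An antiderivative is F(y) = -y*cos(2*y)/2 + sin(2*y)/4.
Then F(pi/6) - F(0) = (-pi/24 + sqrt(3)/8) - (0) = -pi/24 + sqrt(3)/8.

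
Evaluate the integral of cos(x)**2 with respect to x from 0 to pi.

pi/2

Use the identity cos^2(x) = (1 + cos(2*x))/2.
An antiderivative is F(x) = x/2 + sin(2*x)/4.
Then F(pi) - F(0) = (pi/2) - (0) = pi/2.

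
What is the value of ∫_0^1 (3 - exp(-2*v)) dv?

exp(-2)/2 + 5/2

An antiderivative is F(v) = 3*v + exp(-2*v)/2.
Then F(1) - F(0) = (exp(-2)/2 + 3) - (1/2) = exp(-2)/2 + 5/2.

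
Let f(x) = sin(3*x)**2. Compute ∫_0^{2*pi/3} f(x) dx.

pi/3

Use the identity sin^2(3*x) = (1 - cos(6*x))/2.
An antiderivative is F(x) = x/2 - sin(6*x)/12.
Then F(2*pi/3) - F(0) = (pi/3) - (0) = pi/3.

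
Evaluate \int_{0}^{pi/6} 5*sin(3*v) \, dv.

An antiderivative is F(v) = -5*cos(3*v)/3.
Then F(pi/6) - F(0) = (0) - (-5/3) = 5/3.

5/3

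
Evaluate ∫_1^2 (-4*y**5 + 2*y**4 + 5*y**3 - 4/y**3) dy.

By the power rule, an antiderivative is F(y) = -2*y**6/3 + 2*y**5/5 + 5*y**4/4 + 2/y**2.
Then F(2) - F(1) = (-281/30) - (179/60) = -247/20.

-247/20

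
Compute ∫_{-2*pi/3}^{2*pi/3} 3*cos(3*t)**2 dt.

2*pi

Use the identity cos^2(3*t) = (1 + cos(6*t))/2.
An antiderivative is F(t) = 3*t/2 + sin(6*t)/4.
Then F(2*pi/3) - F(-2*pi/3) = (pi) - (-pi) = 2*pi.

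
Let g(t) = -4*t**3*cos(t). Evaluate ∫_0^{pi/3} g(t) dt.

Integrate by parts 3 times (u = t^3, dv = -4*cos(t) dt).
An antiderivative is F(t) = -4*t**3*sin(t) - 12*t**2*cos(t) + 24*t*sin(t) + 24*cos(t).
Then F(pi/3) - F(0) = (-2*pi**2/3 - 2*sqrt(3)*pi**3/27 + 12 + 4*sqrt(3)*pi) - (24) = -12 - 2*pi**2/3 - 2*sqrt(3)*pi**3/27 + 4*sqrt(3)*pi.

-12 - 2*pi**2/3 - 2*sqrt(3)*pi**3/27 + 4*sqrt(3)*pi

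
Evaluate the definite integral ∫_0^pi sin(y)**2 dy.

Use the identity sin^2(y) = (1 - cos(2*y))/2.
An antiderivative is F(y) = y/2 - sin(2*y)/4.
Then F(pi) - F(0) = (pi/2) - (0) = pi/2.

pi/2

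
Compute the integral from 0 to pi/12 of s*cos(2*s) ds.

-1/4 + pi/48 + sqrt(3)/8

Integrate by parts once (u = s, dv = cos(2*s) ds).
An antiderivative is F(s) = s*sin(2*s)/2 + cos(2*s)/4.
Then F(pi/12) - F(0) = (pi/48 + sqrt(3)/8) - (1/4) = -1/4 + pi/48 + sqrt(3)/8.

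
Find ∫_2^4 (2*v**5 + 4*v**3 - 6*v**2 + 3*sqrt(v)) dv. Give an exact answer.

1488 - 4*sqrt(2)

By the power rule, an antiderivative is F(v) = v**6/3 + v**4 + 2*v**(3/2) - 2*v**3.
Then F(4) - F(2) = (4528/3) - (4*sqrt(2) + 64/3) = 1488 - 4*sqrt(2).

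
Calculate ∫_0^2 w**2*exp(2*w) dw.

Integrate by parts twice (u = w^2, dv = exp(2*w) dw).
An antiderivative is F(w) = (2*w**2 - 2*w + 1)*exp(2*w)/4.
Then F(2) - F(0) = (5*exp(4)/4) - (1/4) = -1/4 + 5*exp(4)/4.

-1/4 + 5*exp(4)/4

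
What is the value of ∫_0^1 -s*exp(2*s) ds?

-exp(2)/4 - 1/4

Integrate by parts once (u = s, dv = -exp(2*s) ds).
An antiderivative is F(s) = (-2*s + 1)*exp(2*s)/4.
Then F(1) - F(0) = (-exp(2)/4) - (1/4) = -exp(2)/4 - 1/4.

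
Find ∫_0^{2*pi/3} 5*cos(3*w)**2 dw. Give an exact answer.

Use the identity cos^2(3*w) = (1 + cos(6*w))/2.
An antiderivative is F(w) = 5*w/2 + 5*sin(6*w)/12.
Then F(2*pi/3) - F(0) = (5*pi/3) - (0) = 5*pi/3.

5*pi/3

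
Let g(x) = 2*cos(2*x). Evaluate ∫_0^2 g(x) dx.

sin(4)

Let u = 2*x, so du = 2 dx. When x = 0, u = 0; when x = 2, u = 4.
The integral becomes ∫ cos(u) du from 0 to 4, with antiderivative sin(u).
Back in x: F(x) = sin(2*x).
Then F(2) - F(0) = (sin(4)) - (0) = sin(4).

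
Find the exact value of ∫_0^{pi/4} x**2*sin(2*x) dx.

Integrate by parts twice (u = x^2, dv = sin(2*x) dx).
An antiderivative is F(x) = -x**2*cos(2*x)/2 + x*sin(2*x)/2 + cos(2*x)/4.
Then F(pi/4) - F(0) = (pi/8) - (1/4) = -1/4 + pi/8.

-1/4 + pi/8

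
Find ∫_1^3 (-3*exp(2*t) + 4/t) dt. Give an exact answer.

-3*exp(6)/2 + log(81) + 3*exp(2)/2

An antiderivative is F(t) = -3*exp(2*t)/2 + 4*log(t).
Then F(3) - F(1) = (-3*exp(6)/2 + log(81)) - (-3*exp(2)/2) = -3*exp(6)/2 + log(81) + 3*exp(2)/2.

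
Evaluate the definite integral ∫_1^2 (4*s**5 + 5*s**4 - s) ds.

By the power rule, an antiderivative is F(s) = 2*s**6/3 + s**5 - s**2/2.
Then F(2) - F(1) = (218/3) - (7/6) = 143/2.

143/2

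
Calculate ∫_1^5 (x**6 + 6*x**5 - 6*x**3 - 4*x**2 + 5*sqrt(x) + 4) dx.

By the power rule, an antiderivative is F(x) = x**7/7 + x**6 - 3*x**4/2 + 10*x**(3/2)/3 - 4*x**3/3 + 4*x.
Then F(5) - F(1) = (50*sqrt(5)/3 + 1079465/42) - (79/14) = 50*sqrt(5)/3 + 539614/21.

50*sqrt(5)/3 + 539614/21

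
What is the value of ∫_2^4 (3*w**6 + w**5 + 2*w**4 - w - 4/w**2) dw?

By the power rule, an antiderivative is F(w) = 3*w**7/7 + w**6/6 + 2*w**5/5 - w**2/2 + 4/w.
Then F(4) - F(2) = (851233/105) - (8224/105) = 281003/35.

281003/35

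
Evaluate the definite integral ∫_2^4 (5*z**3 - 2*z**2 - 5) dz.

By the power rule, an antiderivative is F(z) = 5*z**4/4 - 2*z**3/3 - 5*z.
Then F(4) - F(2) = (772/3) - (14/3) = 758/3.

758/3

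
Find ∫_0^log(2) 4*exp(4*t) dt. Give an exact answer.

Let u = exp(t), so du = exp(t) dt. When t = 0, u = 1; when t = log(2), u = 2.
The integral becomes 4·∫ u**3 du from 1 to 2, with antiderivative u**4.
Back in t: F(t) = exp(4*t).
Then F(log(2)) - F(0) = (16) - (1) = 15.

15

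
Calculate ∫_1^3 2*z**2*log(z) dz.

-52/9 + 18*log(3)

Integrate by parts once (u = ln z, dv = 2*z**2 dz).
An antiderivative is F(z) = 2*z**3*(3*log(z) - 1)/9.
Then F(3) - F(1) = (-6 + 18*log(3)) - (-2/9) = -52/9 + 18*log(3).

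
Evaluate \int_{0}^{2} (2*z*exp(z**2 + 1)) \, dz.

Let u = z**2 + 1, so du = 2*z dz. When z = 0, u = 1; when z = 2, u = 5.
The integral becomes ∫ exp(u) du from 1 to 5, with antiderivative exp(u).
Back in z: F(z) = exp(z**2 + 1).
Then F(2) - F(0) = (exp(5)) - (exp(1)) = -exp(1) + exp(5).

-exp(1) + exp(5)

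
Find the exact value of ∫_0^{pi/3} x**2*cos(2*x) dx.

-pi/12 - sqrt(3)/8 + sqrt(3)*pi**2/36

Integrate by parts twice (u = x^2, dv = cos(2*x) dx).
An antiderivative is F(x) = x**2*sin(2*x)/2 + x*cos(2*x)/2 - sin(2*x)/4.
Then F(pi/3) - F(0) = (-pi/12 - sqrt(3)/8 + sqrt(3)*pi**2/36) - (0) = -pi/12 - sqrt(3)/8 + sqrt(3)*pi**2/36.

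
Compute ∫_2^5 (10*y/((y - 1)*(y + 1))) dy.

Factor the denominator: y**2 - 1 = (y + 1)(y - 1).
Partial fractions: 10*y/((y - 1)*(y + 1)) = 5/(y + 1) + 5/(y - 1).
An antiderivative is F(y) = 5*log(y - 1) + 5*log(y + 1).
Then F(5) - F(2) = (5*log(3) + 15*log(2)) - (5*log(3)) = 15*log(2).

15*log(2)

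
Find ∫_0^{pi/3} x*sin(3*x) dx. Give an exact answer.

Integrate by parts once (u = x, dv = sin(3*x) dx).
An antiderivative is F(x) = -x*cos(3*x)/3 + sin(3*x)/9.
Then F(pi/3) - F(0) = (pi/9) - (0) = pi/9.

pi/9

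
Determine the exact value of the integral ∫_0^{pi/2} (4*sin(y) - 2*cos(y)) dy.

2

An antiderivative is F(y) = -2*sin(y) - 4*cos(y).
Then F(pi/2) - F(0) = (-2) - (-4) = 2.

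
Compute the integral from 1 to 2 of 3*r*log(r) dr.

Integrate by parts once (u = ln r, dv = 3*r dr).
An antiderivative is F(r) = 3*r**2*(2*log(r) - 1)/4.
Then F(2) - F(1) = (-3 + log(64)) - (-3/4) = -9/4 + log(64).

-9/4 + log(64)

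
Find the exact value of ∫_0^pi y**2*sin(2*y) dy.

-pi**2/2

Integrate by parts twice (u = y^2, dv = sin(2*y) dy).
An antiderivative is F(y) = -y**2*cos(2*y)/2 + y*sin(2*y)/2 + cos(2*y)/4.
Then F(pi) - F(0) = (1/4 - pi**2/2) - (1/4) = -pi**2/2.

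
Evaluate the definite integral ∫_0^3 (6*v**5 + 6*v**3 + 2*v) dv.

1719/2

By the power rule, an antiderivative is F(v) = v**6 + 3*v**4/2 + v**2.
Then F(3) - F(0) = (1719/2) - (0) = 1719/2.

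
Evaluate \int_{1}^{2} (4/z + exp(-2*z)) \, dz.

(-1 + exp(2) + 8*exp(4)*log(2))*exp(-4)/2

An antiderivative is F(z) = 4*log(z) - exp(-2*z)/2.
Then F(2) - F(1) = (-exp(-4)/2 + 4*log(2)) - (-exp(-2)/2) = (-1 + exp(2) + 8*exp(4)*log(2))*exp(-4)/2.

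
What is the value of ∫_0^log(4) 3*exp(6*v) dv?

Let u = exp(v), so du = exp(v) dv. When v = 0, u = 1; when v = log(4), u = 4.
The integral becomes 3·∫ u**5 du from 1 to 4, with antiderivative u**6/2.
Back in v: F(v) = exp(6*v)/2.
Then F(log(4)) - F(0) = (2048) - (1/2) = 4095/2.

4095/2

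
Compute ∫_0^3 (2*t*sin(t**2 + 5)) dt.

Let u = t**2 + 5, so du = 2*t dt. When t = 0, u = 5; when t = 3, u = 14.
The integral becomes ∫ sin(u) du from 5 to 14, with antiderivative -cos(u).
Back in t: F(t) = -cos(t**2 + 5).
Then F(3) - F(0) = (-cos(14)) - (-cos(5)) = -cos(14) + cos(5).

-cos(14) + cos(5)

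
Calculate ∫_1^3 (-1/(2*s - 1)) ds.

-log(5)/2

An antiderivative is F(s) = -log(2*s - 1)/2.
Then F(3) - F(1) = (-log(5)/2) - (0) = -log(5)/2.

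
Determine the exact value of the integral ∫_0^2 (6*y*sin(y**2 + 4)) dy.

Let u = y**2 + 4, so du = 2*y dy. When y = 0, u = 4; when y = 2, u = 8.
The integral becomes 3·∫ sin(u) du from 4 to 8, with antiderivative -3*cos(u).
Back in y: F(y) = -3*cos(y**2 + 4).
Then F(2) - F(0) = (-3*cos(8)) - (-3*cos(4)) = 3*cos(4) - 3*cos(8).

3*cos(4) - 3*cos(8)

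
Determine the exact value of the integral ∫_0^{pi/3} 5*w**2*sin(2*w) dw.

-15/8 + 5*pi**2/36 + 5*sqrt(3)*pi/12

Integrate by parts twice (u = w^2, dv = 5*sin(2*w) dw).
An antiderivative is F(w) = -5*w**2*cos(2*w)/2 + 5*w*sin(2*w)/2 + 5*cos(2*w)/4.
Then F(pi/3) - F(0) = (-5/8 + 5*pi**2/36 + 5*sqrt(3)*pi/12) - (5/4) = -15/8 + 5*pi**2/36 + 5*sqrt(3)*pi/12.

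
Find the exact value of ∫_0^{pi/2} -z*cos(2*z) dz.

Integrate by parts once (u = z, dv = -cos(2*z) dz).
An antiderivative is F(z) = -z*sin(2*z)/2 - cos(2*z)/4.
Then F(pi/2) - F(0) = (1/4) - (-1/4) = 1/2.

1/2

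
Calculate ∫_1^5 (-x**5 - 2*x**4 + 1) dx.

By the power rule, an antiderivative is F(x) = -x**6/6 - 2*x**5/5 + x.
Then F(5) - F(1) = (-23095/6) - (13/30) = -19248/5.

-19248/5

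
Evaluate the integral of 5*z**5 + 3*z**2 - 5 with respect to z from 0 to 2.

154/3

By the power rule, an antiderivative is F(z) = 5*z**6/6 + z**3 - 5*z.
Then F(2) - F(0) = (154/3) - (0) = 154/3.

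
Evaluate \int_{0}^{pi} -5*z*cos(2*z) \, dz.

Integrate by parts once (u = z, dv = -5*cos(2*z) dz).
An antiderivative is F(z) = -5*z*sin(2*z)/2 - 5*cos(2*z)/4.
Then F(pi) - F(0) = (-5/4) - (-5/4) = 0.

0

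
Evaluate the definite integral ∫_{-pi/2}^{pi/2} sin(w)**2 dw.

pi/2

Use the identity sin^2(w) = (1 - cos(2*w))/2.
An antiderivative is F(w) = w/2 - sin(2*w)/4.
Then F(pi/2) - F(-pi/2) = (pi/4) - (-pi/4) = pi/2.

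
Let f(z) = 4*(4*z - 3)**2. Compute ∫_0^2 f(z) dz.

Let u = 4*z - 3, so du = 4 dz. When z = 0, u = -3; when z = 2, u = 5.
The integral becomes ∫ u**2 du from -3 to 5, with antiderivative u**3/3.
Back in z: F(z) = (4*z - 3)**3/3.
Then F(2) - F(0) = (125/3) - (-9) = 152/3.

152/3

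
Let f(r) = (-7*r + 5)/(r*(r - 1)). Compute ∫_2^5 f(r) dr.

Factor the denominator: r**2 - r = r(r - 1).
Partial fractions: (-7*r + 5)/(r*(r - 1)) = -5/r - 2/(r - 1).
An antiderivative is F(r) = -5*log(r) - 2*log(r - 1).
Then F(5) - F(2) = (-5*log(5) - 4*log(2)) - (-log(32)) = -5*log(5) + log(2).

-5*log(5) + log(2)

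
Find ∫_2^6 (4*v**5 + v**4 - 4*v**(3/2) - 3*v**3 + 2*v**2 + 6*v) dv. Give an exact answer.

By the power rule, an antiderivative is F(v) = 2*v**6/3 - 8*v**(5/2)/5 + v**5/5 - 3*v**4/4 + 2*v**3/3 + 3*v**2.
Then F(6) - F(2) = (159696/5 - 288*sqrt(6)/5) - (272/5 - 32*sqrt(2)/5) = -288*sqrt(6)/5 + 32*sqrt(2)/5 + 159424/5.

-288*sqrt(6)/5 + 32*sqrt(2)/5 + 159424/5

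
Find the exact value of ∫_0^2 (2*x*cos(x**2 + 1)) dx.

sin(5) - sin(1)

Let u = x**2 + 1, so du = 2*x dx. When x = 0, u = 1; when x = 2, u = 5.
The integral becomes ∫ cos(u) du from 1 to 5, with antiderivative sin(u).
Back in x: F(x) = sin(x**2 + 1).
Then F(2) - F(0) = (sin(5)) - (sin(1)) = sin(5) - sin(1).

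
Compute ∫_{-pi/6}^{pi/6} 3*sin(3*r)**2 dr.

Use the identity sin^2(3*r) = (1 - cos(6*r))/2.
An antiderivative is F(r) = 3*r/2 - sin(6*r)/4.
Then F(pi/6) - F(-pi/6) = (pi/4) - (-pi/4) = pi/2.

pi/2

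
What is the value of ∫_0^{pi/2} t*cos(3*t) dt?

Integrate by parts once (u = t, dv = cos(3*t) dt).
An antiderivative is F(t) = t*sin(3*t)/3 + cos(3*t)/9.
Then F(pi/2) - F(0) = (-pi/6) - (1/9) = -pi/6 - 1/9.

-pi/6 - 1/9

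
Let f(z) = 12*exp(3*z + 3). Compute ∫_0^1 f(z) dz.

-4*(1 - exp(3))*exp(3)

Let u = 3*z + 3, so du = 3 dz. When z = 0, u = 3; when z = 1, u = 6.
The integral becomes 4·∫ exp(u) du from 3 to 6, with antiderivative 4*exp(u).
Back in z: F(z) = 4*exp(3*z + 3).
Then F(1) - F(0) = (4*exp(6)) - (4*exp(3)) = -4*(1 - exp(3))*exp(3).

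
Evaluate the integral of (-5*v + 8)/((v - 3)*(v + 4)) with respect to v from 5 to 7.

-4*log(11) - log(2) + 8*log(3)

Factor the denominator: v**2 + v - 12 = (v + 4)(v - 3).
Partial fractions: (-5*v + 8)/((v - 3)*(v + 4)) = -4/(v + 4) - 1/(v - 3).
An antiderivative is F(v) = -log(v - 3) - 4*log(v + 4).
Then F(7) - F(5) = (-4*log(11) - 2*log(2)) - (-8*log(3) - log(2)) = -4*log(11) - log(2) + 8*log(3).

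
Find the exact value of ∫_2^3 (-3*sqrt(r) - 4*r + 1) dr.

-6*sqrt(3) - 9 + 4*sqrt(2)

By the power rule, an antiderivative is F(r) = -2*r**(3/2) - 2*r**2 + r.
Then F(3) - F(2) = (-15 - 6*sqrt(3)) - (-6 - 4*sqrt(2)) = -6*sqrt(3) - 9 + 4*sqrt(2).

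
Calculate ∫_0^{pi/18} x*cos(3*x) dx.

Integrate by parts once (u = x, dv = cos(3*x) dx).
An antiderivative is F(x) = x*sin(3*x)/3 + cos(3*x)/9.
Then F(pi/18) - F(0) = (pi/108 + sqrt(3)/18) - (1/9) = -1/9 + pi/108 + sqrt(3)/18.

-1/9 + pi/108 + sqrt(3)/18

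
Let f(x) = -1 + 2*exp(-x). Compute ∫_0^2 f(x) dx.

An antiderivative is F(x) = -x - 2*exp(-x).
Then F(2) - F(0) = (-2 - 2*exp(-2)) - (-2) = -2*exp(-2).

-2*exp(-2)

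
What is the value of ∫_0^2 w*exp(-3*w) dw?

Integrate by parts once (u = w, dv = exp(-3*w) dw).
An antiderivative is F(w) = (-3*w - 1)*exp(-3*w)/9.
Then F(2) - F(0) = (-7*exp(-6)/9) - (-1/9) = (-7 + exp(6))*exp(-6)/9.

(-7 + exp(6))*exp(-6)/9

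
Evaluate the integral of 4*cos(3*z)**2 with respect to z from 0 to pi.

2*pi

Use the identity cos^2(3*z) = (1 + cos(6*z))/2.
An antiderivative is F(z) = 2*z + sin(6*z)/3.
Then F(pi) - F(0) = (2*pi) - (0) = 2*pi.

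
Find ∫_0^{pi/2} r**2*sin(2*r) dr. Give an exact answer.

Integrate by parts twice (u = r^2, dv = sin(2*r) dr).
An antiderivative is F(r) = -r**2*cos(2*r)/2 + r*sin(2*r)/2 + cos(2*r)/4.
Then F(pi/2) - F(0) = (-1/4 + pi**2/8) - (1/4) = -1/2 + pi**2/8.

-1/2 + pi**2/8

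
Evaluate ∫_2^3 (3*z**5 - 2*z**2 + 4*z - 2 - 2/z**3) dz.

11797/36

By the power rule, an antiderivative is F(z) = z**6/2 - 2*z**3/3 + 2*z**2 - 2*z + z**(-2).
Then F(3) - F(2) = (6455/18) - (371/12) = 11797/36.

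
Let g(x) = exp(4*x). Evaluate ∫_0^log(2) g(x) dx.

Let u = exp(x), so du = exp(x) dx. When x = 0, u = 1; when x = log(2), u = 2.
The integral becomes ∫ u**3 du from 1 to 2, with antiderivative u**4/4.
Back in x: F(x) = exp(4*x)/4.
Then F(log(2)) - F(0) = (4) - (1/4) = 15/4.

15/4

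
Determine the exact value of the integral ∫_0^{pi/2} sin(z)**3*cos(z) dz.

1/4

Let u = sin(z), so du = cos(z) dz. When z = 0, u = 0; when z = pi/2, u = 1.
The integral becomes ∫ u**3 du from 0 to 1, with antiderivative u**4/4.
Back in z: F(z) = sin(z)**4/4.
Then F(pi/2) - F(0) = (1/4) - (0) = 1/4.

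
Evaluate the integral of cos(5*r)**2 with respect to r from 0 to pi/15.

sqrt(3)/40 + pi/30

Use the identity cos^2(5*r) = (1 + cos(10*r))/2.
An antiderivative is F(r) = r/2 + sin(10*r)/20.
Then F(pi/15) - F(0) = (sqrt(3)/40 + pi/30) - (0) = sqrt(3)/40 + pi/30.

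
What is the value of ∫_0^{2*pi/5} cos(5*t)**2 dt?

Use the identity cos^2(5*t) = (1 + cos(10*t))/2.
An antiderivative is F(t) = t/2 + sin(10*t)/20.
Then F(2*pi/5) - F(0) = (pi/5) - (0) = pi/5.

pi/5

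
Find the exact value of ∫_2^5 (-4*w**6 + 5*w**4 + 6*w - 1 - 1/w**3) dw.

By the power rule, an antiderivative is F(w) = -4*w**7/7 + w**5 + 3*w**2 - w + 1/(2*w**2).
Then F(5) - F(2) = (-14506743/350) - (-1737/56) = -57983547/1400.

-57983547/1400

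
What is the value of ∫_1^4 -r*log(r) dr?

15/4 - 16*log(2)

Integrate by parts once (u = ln r, dv = -r dr).
An antiderivative is F(r) = -r**2*(2*log(r) - 1)/4.
Then F(4) - F(1) = (4 - 16*log(2)) - (1/4) = 15/4 - 16*log(2).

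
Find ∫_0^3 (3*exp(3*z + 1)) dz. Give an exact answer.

-exp(1) + exp(10)

Let u = 3*z + 1, so du = 3 dz. When z = 0, u = 1; when z = 3, u = 10.
The integral becomes ∫ exp(u) du from 1 to 10, with antiderivative exp(u).
Back in z: F(z) = exp(3*z + 1).
Then F(3) - F(0) = (exp(10)) - (exp(1)) = -exp(1) + exp(10).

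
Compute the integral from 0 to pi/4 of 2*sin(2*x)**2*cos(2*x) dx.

Let u = sin(2*x), so du = 2*cos(2*x) dx. When x = 0, u = 0; when x = pi/4, u = 1.
The integral becomes ∫ u**2 du from 0 to 1, with antiderivative u**3/3.
Back in x: F(x) = sin(2*x)**3/3.
Then F(pi/4) - F(0) = (1/3) - (0) = 1/3.

1/3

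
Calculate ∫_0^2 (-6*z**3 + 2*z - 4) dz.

By the power rule, an antiderivative is F(z) = -3*z**4/2 + z**2 - 4*z.
Then F(2) - F(0) = (-28) - (0) = -28.

-28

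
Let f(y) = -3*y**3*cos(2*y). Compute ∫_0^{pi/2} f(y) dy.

Integrate by parts 3 times (u = y^3, dv = -3*cos(2*y) dy).
An antiderivative is F(y) = -3*y**3*sin(2*y)/2 - 9*y**2*cos(2*y)/4 + 9*y*sin(2*y)/4 + 9*cos(2*y)/8.
Then F(pi/2) - F(0) = (-9/8 + 9*pi**2/16) - (9/8) = -9/4 + 9*pi**2/16.

-9/4 + 9*pi**2/16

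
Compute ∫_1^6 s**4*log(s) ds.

-311 + 7776*log(6)/5

Integrate by parts once (u = ln s, dv = s**4 ds).
An antiderivative is F(s) = s**5*(5*log(s) - 1)/25.
Then F(6) - F(1) = (-7776/25 + 7776*log(6)/5) - (-1/25) = -311 + 7776*log(6)/5.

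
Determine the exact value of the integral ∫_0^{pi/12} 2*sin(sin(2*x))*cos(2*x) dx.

1 - cos(1/2)

Let u = sin(2*x), so du = 2*cos(2*x) dx. When x = 0, u = 0; when x = pi/12, u = 1/2.
The integral becomes ∫ sin(u) du from 0 to 1/2, with antiderivative -cos(u).
Back in x: F(x) = -cos(sin(2*x)).
Then F(pi/12) - F(0) = (-cos(1/2)) - (-1) = 1 - cos(1/2).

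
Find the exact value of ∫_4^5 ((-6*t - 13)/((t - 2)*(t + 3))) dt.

-5*log(3) + 2*log(2) + log(7)

Factor the denominator: t**2 + t - 6 = (t + 3)(t - 2).
Partial fractions: (-6*t - 13)/((t - 2)*(t + 3)) = -1/(t + 3) - 5/(t - 2).
An antiderivative is F(t) = -5*log(t - 2) - log(t + 3).
Then F(5) - F(4) = (-5*log(3) - 3*log(2)) - (-5*log(2) - log(7)) = -5*log(3) + 2*log(2) + log(7).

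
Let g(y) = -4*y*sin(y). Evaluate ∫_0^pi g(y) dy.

-4*pi

Integrate by parts once (u = y, dv = -4*sin(y) dy).
An antiderivative is F(y) = 4*y*cos(y) - 4*sin(y).
Then F(pi) - F(0) = (-4*pi) - (0) = -4*pi.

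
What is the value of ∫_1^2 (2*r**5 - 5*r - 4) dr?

19/2

By the power rule, an antiderivative is F(r) = r**6/3 - 5*r**2/2 - 4*r.
Then F(2) - F(1) = (10/3) - (-37/6) = 19/2.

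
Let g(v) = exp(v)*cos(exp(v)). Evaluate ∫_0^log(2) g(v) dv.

Let u = exp(v), so du = exp(v) dv. When v = 0, u = 1; when v = log(2), u = 2.
The integral becomes ∫ cos(u) du from 1 to 2, with antiderivative sin(u).
Back in v: F(v) = sin(exp(v)).
Then F(log(2)) - F(0) = (sin(2)) - (sin(1)) = -sin(1) + sin(2).

-sin(1) + sin(2)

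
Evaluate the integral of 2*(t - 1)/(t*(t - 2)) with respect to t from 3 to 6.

log(8)

Factor the denominator: t**2 - 2*t = t(t - 2).
Partial fractions: 2*(t - 1)/(t*(t - 2)) = 1/t + 1/(t - 2).
An antiderivative is F(t) = log(t) + log(t - 2).
Then F(6) - F(3) = (log(24)) - (log(3)) = log(8).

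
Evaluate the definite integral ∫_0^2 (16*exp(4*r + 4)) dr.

-4*(1 - exp(8))*exp(4)

Let u = 4*r + 4, so du = 4 dr. When r = 0, u = 4; when r = 2, u = 12.
The integral becomes 4·∫ exp(u) du from 4 to 12, with antiderivative 4*exp(u).
Back in r: F(r) = 4*exp(4*r + 4).
Then F(2) - F(0) = (4*exp(12)) - (4*exp(4)) = -4*(1 - exp(8))*exp(4).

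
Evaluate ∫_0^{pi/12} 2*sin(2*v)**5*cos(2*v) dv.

Let u = sin(2*v), so du = 2*cos(2*v) dv. When v = 0, u = 0; when v = pi/12, u = 1/2.
The integral becomes ∫ u**5 du from 0 to 1/2, with antiderivative u**6/6.
Back in v: F(v) = sin(2*v)**6/6.
Then F(pi/12) - F(0) = (1/384) - (0) = 1/384.

1/384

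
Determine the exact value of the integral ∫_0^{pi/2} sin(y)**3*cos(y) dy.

Let u = sin(y), so du = cos(y) dy. When y = 0, u = 0; when y = pi/2, u = 1.
The integral becomes ∫ u**3 du from 0 to 1, with antiderivative u**4/4.
Back in y: F(y) = sin(y)**4/4.
Then F(pi/2) - F(0) = (1/4) - (0) = 1/4.

1/4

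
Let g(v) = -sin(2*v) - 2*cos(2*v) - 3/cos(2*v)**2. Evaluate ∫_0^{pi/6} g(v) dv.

-2*sqrt(3) - 1/4

An antiderivative is F(v) = -sin(2*v) + cos(2*v)/2 - 3*tan(2*v)/2.
Then F(pi/6) - F(0) = (1/4 - 2*sqrt(3)) - (1/2) = -2*sqrt(3) - 1/4.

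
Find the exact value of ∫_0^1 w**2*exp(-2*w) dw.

(-5 + exp(2))*exp(-2)/4

Integrate by parts twice (u = w^2, dv = exp(-2*w) dw).
An antiderivative is F(w) = (-2*w**2 - 2*w - 1)*exp(-2*w)/4.
Then F(1) - F(0) = (-5*exp(-2)/4) - (-1/4) = (-5 + exp(2))*exp(-2)/4.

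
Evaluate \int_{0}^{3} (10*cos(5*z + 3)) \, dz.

Let u = 5*z + 3, so du = 5 dz. When z = 0, u = 3; when z = 3, u = 18.
The integral becomes 2·∫ cos(u) du from 3 to 18, with antiderivative 2*sin(u).
Back in z: F(z) = 2*sin(5*z + 3).
Then F(3) - F(0) = (2*sin(18)) - (2*sin(3)) = 2*sin(18) - 2*sin(3).

2*sin(18) - 2*sin(3)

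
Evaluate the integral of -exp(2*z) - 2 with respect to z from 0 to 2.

An antiderivative is F(z) = -exp(2*z)/2 - 2*z.
Then F(2) - F(0) = (-exp(4)/2 - 4) - (-1/2) = -exp(4)/2 - 7/2.

-exp(4)/2 - 7/2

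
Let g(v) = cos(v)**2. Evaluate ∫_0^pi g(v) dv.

Use the identity cos^2(v) = (1 + cos(2*v))/2.
An antiderivative is F(v) = v/2 + sin(2*v)/4.
Then F(pi) - F(0) = (pi/2) - (0) = pi/2.

pi/2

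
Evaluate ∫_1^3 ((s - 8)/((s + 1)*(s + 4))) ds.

-4*log(5) - 3*log(2) + 4*log(7)

Factor the denominator: s**2 + 5*s + 4 = (s + 4)(s + 1).
Partial fractions: (s - 8)/((s + 1)*(s + 4)) = 4/(s + 4) - 3/(s + 1).
An antiderivative is F(s) = -3*log(s + 1) + 4*log(s + 4).
Then F(3) - F(1) = (-6*log(2) + 4*log(7)) - (-3*log(2) + 4*log(5)) = -4*log(5) - 3*log(2) + 4*log(7).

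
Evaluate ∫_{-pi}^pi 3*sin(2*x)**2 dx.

3*pi

Use the identity sin^2(2*x) = (1 - cos(4*x))/2.
An antiderivative is F(x) = 3*x/2 - 3*sin(4*x)/8.
Then F(pi) - F(-pi) = (3*pi/2) - (-3*pi/2) = 3*pi.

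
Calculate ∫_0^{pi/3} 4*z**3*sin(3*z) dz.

Integrate by parts 3 times (u = z^3, dv = 4*sin(3*z) dz).
An antiderivative is F(z) = -4*z**3*cos(3*z)/3 + 4*z**2*sin(3*z)/3 + 8*z*cos(3*z)/9 - 8*sin(3*z)/27.
Then F(pi/3) - F(0) = (4*pi*(-6 + pi**2)/81) - (0) = 4*pi*(-6 + pi**2)/81.

4*pi*(-6 + pi**2)/81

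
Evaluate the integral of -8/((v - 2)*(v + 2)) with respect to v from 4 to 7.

Factor the denominator: v**2 - 4 = (v + 2)(v - 2).
Partial fractions: -8/((v - 2)*(v + 2)) = 2/(v + 2) - 2/(v - 2).
An antiderivative is F(v) = -2*log(v - 2) + 2*log(v + 2).
Then F(7) - F(4) = (log(81/25)) - (log(9)) = log(9/25).

log(9/25)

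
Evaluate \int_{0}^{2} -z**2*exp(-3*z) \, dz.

-2/27 + 50*exp(-6)/27

Integrate by parts twice (u = z^2, dv = -exp(-3*z) dz).
An antiderivative is F(z) = (9*z**2 + 6*z + 2)*exp(-3*z)/27.
Then F(2) - F(0) = (50*exp(-6)/27) - (2/27) = -2/27 + 50*exp(-6)/27.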